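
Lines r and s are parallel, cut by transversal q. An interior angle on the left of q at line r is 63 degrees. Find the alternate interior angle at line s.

Alternate interior angles lie on opposite sides of the transversal, between the parallel lines.
By the alternate interior angle theorem, they are equal: 63 degrees.

63 degrees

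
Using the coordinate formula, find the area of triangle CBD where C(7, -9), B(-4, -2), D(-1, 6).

Shoelace: Area = (1/2)|7(-2-6) + -4(6--9) + -1(-9--2)| = (1/2)(109) = 109/2

109/2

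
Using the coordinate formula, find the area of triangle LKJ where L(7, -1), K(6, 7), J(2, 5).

Shoelace: Area = (1/2)|7(7-5) + 6(5--1) + 2(-1-7)| = (1/2)(34) = 17

17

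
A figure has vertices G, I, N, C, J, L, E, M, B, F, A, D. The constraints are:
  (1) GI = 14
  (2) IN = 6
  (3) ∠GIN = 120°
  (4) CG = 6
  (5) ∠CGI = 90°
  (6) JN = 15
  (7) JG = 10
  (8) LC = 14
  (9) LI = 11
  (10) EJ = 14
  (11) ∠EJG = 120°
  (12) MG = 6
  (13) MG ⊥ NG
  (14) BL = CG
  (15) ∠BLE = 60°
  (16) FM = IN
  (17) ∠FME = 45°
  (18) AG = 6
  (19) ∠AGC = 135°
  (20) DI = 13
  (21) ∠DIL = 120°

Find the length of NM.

Step 1: By the law of cosines on triangle GIN: GN² = 14² + 6² − 2·14·6·cos(120°) = 316, so GN = 2·√79.
Step 2: By the law of cosines on triangle NGM: NM² = (2·√79)² + 6² − 2·2·√79·6·cos(90°) = 352, so NM = 4·√22.

Therefore, the length of NM = 4·√22.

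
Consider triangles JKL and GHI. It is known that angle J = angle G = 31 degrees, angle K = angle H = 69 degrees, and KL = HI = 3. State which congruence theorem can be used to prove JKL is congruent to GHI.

The given information provides:
angle J = angle G = 31 degrees, angle K = angle H = 69 degrees, and KL = HI = 3
This matches the AAS congruence theorem.
Two pairs of corresponding angles and a non-included side are equal (Angle-Angle-Side).

AAS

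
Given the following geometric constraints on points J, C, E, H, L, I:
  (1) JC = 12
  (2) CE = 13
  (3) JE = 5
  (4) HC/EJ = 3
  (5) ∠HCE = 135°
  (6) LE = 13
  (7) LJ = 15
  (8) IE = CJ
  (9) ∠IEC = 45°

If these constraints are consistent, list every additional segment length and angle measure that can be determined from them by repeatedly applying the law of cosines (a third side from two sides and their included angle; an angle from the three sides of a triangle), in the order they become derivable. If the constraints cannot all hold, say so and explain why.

The constraints are consistent. Derivable facts, in order:
After 1 step:
- CI ≈ 9.61
- EH ≈ 25.88
- ∠CEJ = 67.38°
- ∠CJE = 90°
- ∠ECJ = 22.62°
- ∠EJL = 57.32°
- ∠ELJ = 18.89°
- ∠JEL = 103.8°
After 2 steps:
- ∠CEH = 24.19°
- ∠CHE = 20.81°
- ∠CIE = 73.02°
- ∠ECI = 61.98°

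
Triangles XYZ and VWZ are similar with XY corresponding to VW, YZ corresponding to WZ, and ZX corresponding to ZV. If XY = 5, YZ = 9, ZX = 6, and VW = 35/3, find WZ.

Since the triangles are similar, the ratio of corresponding sides is constant.
Scale factor k = VW / XY = 35/3 / 5 = 7/3
WZ = k * YZ = 7/3 * 9 = 21

21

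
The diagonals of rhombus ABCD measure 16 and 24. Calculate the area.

Area = (16 * 24) / 2 = 384 / 2 = 192

192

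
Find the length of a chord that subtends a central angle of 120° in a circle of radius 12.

Drop a perpendicular from the center to the chord, bisecting both the chord and the central angle.
Each half-chord = r sin(θ/2) = 12 sin(60°).
The full chord = 2 × 12 × sin(60°) = 12*sqrt(3).

12*sqrt(3)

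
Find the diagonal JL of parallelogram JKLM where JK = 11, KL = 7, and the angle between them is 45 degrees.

The diagonal of a parallelogram can be found by treating two adjacent sides and the diagonal as a triangle.
Applying the law of cosines with sides 11, 7 and included angle 45°:
d^2 = 121 + 49 - 154*cos(45°) = 170 - 77*sqrt(2)
d = sqrt(170 - 77*sqrt(2))

sqrt(170 - 77*sqrt(2))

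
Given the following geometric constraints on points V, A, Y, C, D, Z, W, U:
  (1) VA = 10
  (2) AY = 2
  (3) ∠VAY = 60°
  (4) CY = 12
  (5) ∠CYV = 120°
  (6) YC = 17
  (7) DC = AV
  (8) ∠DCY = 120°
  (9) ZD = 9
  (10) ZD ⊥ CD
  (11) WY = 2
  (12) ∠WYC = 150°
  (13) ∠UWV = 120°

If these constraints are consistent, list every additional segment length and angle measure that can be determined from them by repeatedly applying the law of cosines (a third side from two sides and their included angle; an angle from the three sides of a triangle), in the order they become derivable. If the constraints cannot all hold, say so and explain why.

These constraints are not satisfiable: (4) CY = 12 and (6) YC = 17 assign two different lengths to the same segment. No planar figure meets all of them, so nothing further can be derived.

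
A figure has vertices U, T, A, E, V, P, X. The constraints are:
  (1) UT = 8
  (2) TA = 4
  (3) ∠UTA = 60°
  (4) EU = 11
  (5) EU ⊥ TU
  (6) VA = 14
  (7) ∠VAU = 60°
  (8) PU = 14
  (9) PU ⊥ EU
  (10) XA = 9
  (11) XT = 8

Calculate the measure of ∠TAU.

Step 1: By the law of cosines on triangle ATU: AU² = 4² + 8² − 2·4·8·cos(60°) = 48, so AU = 4·√3.
Step 2: By the inverse law of cosines on triangle TAU: cos(∠TAU) = (4² + (4·√3)² − 8²) / (2·4·4·√3) = 0/55.43 = 0, so ∠TAU = 90°.

Therefore, the measure of angle ∠TAU = 90°.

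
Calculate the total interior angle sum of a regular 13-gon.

The sum of interior angles of an n-sided polygon is (n - 2) * 180.
For n = 13: (13 - 2) * 180 = 11 * 180 = 1980 degrees.

1980 degrees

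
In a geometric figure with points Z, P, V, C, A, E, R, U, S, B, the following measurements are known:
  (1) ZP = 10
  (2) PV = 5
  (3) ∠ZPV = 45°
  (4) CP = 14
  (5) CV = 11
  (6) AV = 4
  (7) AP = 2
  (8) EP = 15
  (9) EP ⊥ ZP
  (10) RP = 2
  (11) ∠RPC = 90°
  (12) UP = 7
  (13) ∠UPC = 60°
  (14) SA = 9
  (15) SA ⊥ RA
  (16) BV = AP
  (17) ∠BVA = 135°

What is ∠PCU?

Step 1: By the law of cosines on triangle CPU: CU² = 14² + 7² − 2·14·7·cos(60°) = 147, so CU = 7·√3.
Step 2: By the inverse law of cosines on triangle PCU: cos(∠PCU) = (14² + (7·√3)² − 7²) / (2·14·7·√3) = 294/339.48 = 0.866, so ∠PCU = 30°.

Therefore, the measure of angle ∠PCU = 30°.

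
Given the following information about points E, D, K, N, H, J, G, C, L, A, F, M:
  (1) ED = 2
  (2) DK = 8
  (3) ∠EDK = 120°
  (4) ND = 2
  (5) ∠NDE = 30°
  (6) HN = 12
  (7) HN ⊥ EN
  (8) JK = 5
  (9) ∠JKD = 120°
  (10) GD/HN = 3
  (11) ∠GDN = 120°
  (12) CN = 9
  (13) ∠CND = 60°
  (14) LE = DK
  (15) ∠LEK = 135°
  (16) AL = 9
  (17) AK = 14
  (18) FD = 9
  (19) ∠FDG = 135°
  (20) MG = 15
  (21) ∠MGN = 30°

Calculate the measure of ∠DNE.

Step 1: By the law of cosines on triangle NDE: NE² = 2² + 2² − 2·2·2·cos(30°) = 1.07, so NE ≈ 1.04.
Step 2: By the inverse law of cosines on triangle DNE: cos(∠DNE) = (2² + 1.04² − 2²) / (2·2·1.04) = 1.07/4.14 = 0.2588, so ∠DNE = 75°.

Therefore, the measure of angle ∠DNE = 75°.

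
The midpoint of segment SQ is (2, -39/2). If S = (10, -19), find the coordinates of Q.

Using the midpoint formula: M = ((x1 + x2)/2, (y1 + y2)/2)
We know M = (2, -39/2) and S = (10, -19)
For x: 2 = (10 + x2)/2, so x2 = 2*2 - 10 = -6
For y: -39/2 = (-19 + y2)/2, so y2 = 2*-39/2 - -19 = -20
Q = (-6, -20)

(-6, -20)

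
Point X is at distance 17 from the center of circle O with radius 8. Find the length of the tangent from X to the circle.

The tangent, radius, and line from the external point to the center form a right triangle.
The right angle is where the tangent meets the radius.
By the Pythagorean theorem: tangent² + 8² = 17²
tangent² = 289 - 64 = 225
tangent = 15

15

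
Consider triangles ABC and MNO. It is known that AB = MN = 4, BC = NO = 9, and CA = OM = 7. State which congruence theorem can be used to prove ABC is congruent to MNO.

The given information matches SSS: All three pairs of corresponding sides are equal (Side-Side-Side).

SSS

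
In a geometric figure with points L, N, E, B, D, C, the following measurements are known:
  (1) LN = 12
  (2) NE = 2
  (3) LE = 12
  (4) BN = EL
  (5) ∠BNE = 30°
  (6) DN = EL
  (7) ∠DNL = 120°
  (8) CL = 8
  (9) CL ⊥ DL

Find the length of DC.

From the given relations: DN = EL = 12.
Step 1: By the law of cosines on triangle LND: LD² = 12² + 12² − 2·12·12·cos(120°) = 432, so LD = 12·√3.
Step 2: By the law of cosines on triangle DLC: DC² = (12·√3)² + 8² − 2·12·√3·8·cos(90°) = 496, so DC = 4·√31.

Therefore, the length of DC = 4·√31.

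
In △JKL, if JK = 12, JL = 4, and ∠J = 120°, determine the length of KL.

When two sides and the included angle are known, the law of cosines gives the third side.
c^2 = a^2 + b^2 - 2ab cos(C) generalizes the Pythagorean theorem to non-right triangles.
Here: KL^2 = 144 + 16 - 96*(-1/2) = 208
KL = 4*sqrt(13)

4*sqrt(13)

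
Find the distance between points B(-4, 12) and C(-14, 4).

The horizontal distance is |-14 - -4| = 10 and the vertical distance is |4 - 12| = 8.
By the Pythagorean theorem, d = sqrt(10^2 + 8^2) = sqrt(164) = 2*sqrt(41).

2*sqrt(41)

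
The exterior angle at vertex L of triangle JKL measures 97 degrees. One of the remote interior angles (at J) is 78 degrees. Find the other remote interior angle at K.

angle K = 97 - 78 = 19 degrees (exterior angle theorem).

19 degrees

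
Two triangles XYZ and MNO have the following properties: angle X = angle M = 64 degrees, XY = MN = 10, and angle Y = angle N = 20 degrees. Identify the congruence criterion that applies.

The given information provides:
angle X = angle M = 64 degrees, XY = MN = 10, and angle Y = angle N = 20 degrees
This matches the ASA congruence theorem.
Two pairs of corresponding angles and the included side are equal (Angle-Side-Angle).

ASA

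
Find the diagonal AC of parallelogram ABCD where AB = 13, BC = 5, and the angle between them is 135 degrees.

Using the law of cosines:
d^2 = 13^2 + 5^2 - 2(13)(5)cos(135 degrees)
d^2 = 169 + 25 - 130*-sqrt(2)/2
d^2 = 65*sqrt(2) + 194
d = sqrt(65*sqrt(2) + 194)

sqrt(65*sqrt(2) + 194)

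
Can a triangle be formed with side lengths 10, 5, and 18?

Check the triangle inequality: 10 + 5 = 15 ≤ 18.
Since the sum of two sides does not exceed the third, no triangle can be formed.

No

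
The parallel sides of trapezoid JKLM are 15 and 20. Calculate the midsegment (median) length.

midsegment = (15 + 20) / 2 = 35 / 2 = 35/2

35/2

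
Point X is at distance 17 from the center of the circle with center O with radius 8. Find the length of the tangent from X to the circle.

tangent = √(d² - r²) = √(17² - 8²) = √(289 - 64) = √225 = 15

15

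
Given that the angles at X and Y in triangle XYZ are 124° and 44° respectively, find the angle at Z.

The interior angles sum to 180°: angle Z = 180 - 124 - 44 = 12°.
The triangle is obtuse (angles 124°, 44°, 12°).

12 degrees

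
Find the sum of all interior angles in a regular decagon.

The sum of interior angles of an n-sided polygon is (n - 2) * 180.
For n = 10: (10 - 2) * 180 = 8 * 180 = 1440 degrees.

1440 degrees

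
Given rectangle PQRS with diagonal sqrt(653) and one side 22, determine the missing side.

The diagonal of a rectangle forms a right triangle with the two sides.
Rearranging the Pythagorean theorem: missing side = sqrt(d^2 - known^2).
= sqrt(653 - 484) = sqrt(169) = 13.

13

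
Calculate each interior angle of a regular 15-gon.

Each interior angle of a regular n-gon is (n - 2) * 180 / n.
For n = 15: (15 - 2) * 180 / 15 = 2340/15 = 156 degrees.

156 degrees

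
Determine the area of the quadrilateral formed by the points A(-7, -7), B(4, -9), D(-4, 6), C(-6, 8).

Shoelace: sum of cross terms = 181, Area = (1/2)|181| = 181/2

181/2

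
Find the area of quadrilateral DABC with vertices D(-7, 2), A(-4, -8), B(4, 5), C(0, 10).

Shoelace: sum of cross terms = 186, Area = (1/2)|186| = 93

93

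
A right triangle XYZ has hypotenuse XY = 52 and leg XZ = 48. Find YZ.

YZ = sqrt(52^2 - 48^2) = sqrt(400) = 20

20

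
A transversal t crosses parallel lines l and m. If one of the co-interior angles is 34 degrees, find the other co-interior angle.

Co-interior angles sum to 180: 180 - 34 = 146 degrees.

146 degrees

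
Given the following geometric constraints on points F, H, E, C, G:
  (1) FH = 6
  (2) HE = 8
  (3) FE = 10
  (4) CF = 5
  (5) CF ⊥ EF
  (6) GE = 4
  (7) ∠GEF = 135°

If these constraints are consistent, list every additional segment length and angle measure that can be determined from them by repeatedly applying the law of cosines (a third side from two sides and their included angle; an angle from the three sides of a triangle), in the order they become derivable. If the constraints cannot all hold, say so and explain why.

The constraints are consistent. Derivable facts, in order:
After 1 step:
- EC = 5·√5
- FG ≈ 13.14
- ∠EFH = 53.13°
- ∠EHF = 90°
- ∠FEH = 36.87°
After 2 steps:
- ∠CEF = 26.57°
- ∠ECF = 63.43°
- ∠EFG = 12.43°
- ∠EGF = 32.57°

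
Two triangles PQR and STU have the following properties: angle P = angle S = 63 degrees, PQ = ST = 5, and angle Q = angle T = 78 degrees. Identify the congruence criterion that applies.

The given information matches ASA: Two pairs of corresponding angles and the included side are equal (Angle-Side-Angle).

ASA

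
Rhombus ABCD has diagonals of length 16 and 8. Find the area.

Area of a rhombus = (d1 * d2) / 2
Area = (16 * 8) / 2
Area = 128 / 2
Area = 64

64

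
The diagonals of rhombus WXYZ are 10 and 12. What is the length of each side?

Half-diagonals are 5 and 6. side = sqrt(5^2 + 6^2) = sqrt(61)

sqrt(61)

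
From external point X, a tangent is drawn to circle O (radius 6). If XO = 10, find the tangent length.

Let T be the point of tangency. Then OT ⊥ XT (radius ⊥ tangent).
In right triangle OTX: OX² = OT² + XT²
10² = 6² + XT²
XT² = 64, XT = 8

8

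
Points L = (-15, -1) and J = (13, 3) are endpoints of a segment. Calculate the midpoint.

The midpoint is the point halfway along the segment.
Move half the horizontal distance: -15 + (13 - -15)/2 = -15 + 28/2 = -1
Move half the vertical distance: -1 + (3 - -1)/2 = -1 + 4/2 = 1
Midpoint = (-1, 1)

(-1, 1)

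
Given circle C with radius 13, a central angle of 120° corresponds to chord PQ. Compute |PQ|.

Chord length = 2r sin(θ/2)
= 2 × 13 × sin(120°/2)
= 2 × 13 × sin(60°)
= 13*sqrt(3)

13*sqrt(3)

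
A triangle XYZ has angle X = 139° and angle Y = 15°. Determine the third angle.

angle Z = 180 - 139 - 15 = 26 degrees.

26 degrees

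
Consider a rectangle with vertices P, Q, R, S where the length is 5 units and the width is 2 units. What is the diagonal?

Using the Pythagorean theorem:
d² = 5² + 2² = 25 + 4 = 29
d = sqrt(29)

sqrt(29)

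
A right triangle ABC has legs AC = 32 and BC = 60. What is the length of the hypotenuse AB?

AB = sqrt(32^2 + 60^2) = sqrt(4624) = 68

68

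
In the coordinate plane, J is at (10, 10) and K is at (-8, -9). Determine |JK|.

d = sqrt((-18)^2 + (-19)^2) = sqrt(685)

sqrt(685)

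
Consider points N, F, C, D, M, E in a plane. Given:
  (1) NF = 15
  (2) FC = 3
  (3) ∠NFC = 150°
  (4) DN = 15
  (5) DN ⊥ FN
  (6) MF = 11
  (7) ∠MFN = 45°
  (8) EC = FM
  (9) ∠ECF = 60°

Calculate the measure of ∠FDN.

Step 1: By the law of cosines on triangle DNF: DF² = 15² + 15² − 2·15·15·cos(90°) = 450, so DF = 15·√2.
Step 2: By the inverse law of cosines on triangle FDN: cos(∠FDN) = ((15·√2)² + 15² − 15²) / (2·15·√2·15) = 450/636.4 = 0.7071, so ∠FDN = 45°.

Therefore, the measure of angle ∠FDN = 45°.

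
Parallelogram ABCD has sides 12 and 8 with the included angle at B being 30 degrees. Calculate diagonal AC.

Law of cosines: d^2 = 12^2 + 8^2 - 2(12)(8)cos(30°) = 208 - 96*sqrt(3), so d = 4*sqrt(13 - 6*sqrt(3)).

4*sqrt(13 - 6*sqrt(3))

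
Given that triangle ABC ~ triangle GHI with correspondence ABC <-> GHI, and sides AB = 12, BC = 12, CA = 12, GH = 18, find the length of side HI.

Since the triangles are similar, the ratio of corresponding sides is constant.
Scale factor k = GH / AB = 18 / 12 = 3/2
HI = k * BC = 3/2 * 12 = 18

18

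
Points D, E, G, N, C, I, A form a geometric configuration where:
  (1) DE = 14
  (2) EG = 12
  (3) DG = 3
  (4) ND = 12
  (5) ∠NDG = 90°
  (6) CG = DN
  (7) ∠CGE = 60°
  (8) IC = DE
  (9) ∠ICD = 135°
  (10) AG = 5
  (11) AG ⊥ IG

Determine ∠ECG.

From the given relations: CG = DN = 12.
Step 1: By the law of cosines on triangle CGE: CE² = 12² + 12² − 2·12·12·cos(60°) = 144, so CE = 12.
Step 2: By the inverse law of cosines on triangle ECG: cos(∠ECG) = (12² + 12² − 12²) / (2·12·12) = 144/288 = 0.5, so ∠ECG = 60°.

Therefore, the measure of angle ∠ECG = 60°.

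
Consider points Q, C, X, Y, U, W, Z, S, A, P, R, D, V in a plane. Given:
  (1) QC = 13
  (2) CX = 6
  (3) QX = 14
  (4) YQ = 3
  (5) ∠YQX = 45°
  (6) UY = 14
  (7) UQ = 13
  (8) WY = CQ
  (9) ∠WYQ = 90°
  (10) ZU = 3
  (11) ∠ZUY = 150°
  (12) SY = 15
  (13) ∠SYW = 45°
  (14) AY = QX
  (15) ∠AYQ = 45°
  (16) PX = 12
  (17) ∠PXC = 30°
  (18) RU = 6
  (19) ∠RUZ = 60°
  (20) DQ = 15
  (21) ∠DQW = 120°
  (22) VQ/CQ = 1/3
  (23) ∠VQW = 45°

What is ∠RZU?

Step 1: By the law of cosines on triangle ZUR: ZR² = 3² + 6² − 2·3·6·cos(60°) = 27, so ZR = 3·√3.
Step 2: By the inverse law of cosines on triangle RZU: cos(∠RZU) = ((3·√3)² + 3² − 6²) / (2·3·√3·3) = 0/31.18 = 0, so ∠RZU = 90°.

Therefore, the measure of angle ∠RZU = 90°.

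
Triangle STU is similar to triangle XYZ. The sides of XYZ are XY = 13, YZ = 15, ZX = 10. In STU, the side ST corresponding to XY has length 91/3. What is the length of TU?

Since the triangles are similar, the ratio of corresponding sides is constant.
Scale factor k = ST / XY = 91/3 / 13 = 7/3
TU = k * YZ = 7/3 * 15 = 35

35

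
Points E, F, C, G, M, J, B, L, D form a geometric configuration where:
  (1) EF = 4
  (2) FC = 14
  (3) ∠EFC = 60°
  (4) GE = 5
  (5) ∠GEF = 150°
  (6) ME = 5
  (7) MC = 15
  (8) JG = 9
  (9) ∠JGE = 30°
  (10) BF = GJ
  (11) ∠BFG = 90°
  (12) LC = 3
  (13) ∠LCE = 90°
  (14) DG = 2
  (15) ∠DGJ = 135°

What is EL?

Step 1: By the law of cosines on triangle EFC: EC² = 4² + 14² − 2·4·14·cos(60°) = 156, so EC = 2·√39.
Step 2: By the law of cosines on triangle ECL: EL² = (2·√39)² + 3² − 2·2·√39·3·cos(90°) = 165, so EL = √165.

Therefore, the length of EL = √165.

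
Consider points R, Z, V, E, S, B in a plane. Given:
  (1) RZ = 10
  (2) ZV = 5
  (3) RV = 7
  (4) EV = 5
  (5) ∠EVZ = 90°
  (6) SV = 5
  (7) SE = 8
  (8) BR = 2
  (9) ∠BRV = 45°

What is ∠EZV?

Step 1: By the law of cosines on triangle ZVE: ZE² = 5² + 5² − 2·5·5·cos(90°) = 50, so ZE = 5·√2.
Step 2: By the inverse law of cosines on triangle EZV: cos(∠EZV) = ((5·√2)² + 5² − 5²) / (2·5·√2·5) = 50/70.71 = 0.7071, so ∠EZV = 45°.

Therefore, the measure of angle ∠EZV = 45°.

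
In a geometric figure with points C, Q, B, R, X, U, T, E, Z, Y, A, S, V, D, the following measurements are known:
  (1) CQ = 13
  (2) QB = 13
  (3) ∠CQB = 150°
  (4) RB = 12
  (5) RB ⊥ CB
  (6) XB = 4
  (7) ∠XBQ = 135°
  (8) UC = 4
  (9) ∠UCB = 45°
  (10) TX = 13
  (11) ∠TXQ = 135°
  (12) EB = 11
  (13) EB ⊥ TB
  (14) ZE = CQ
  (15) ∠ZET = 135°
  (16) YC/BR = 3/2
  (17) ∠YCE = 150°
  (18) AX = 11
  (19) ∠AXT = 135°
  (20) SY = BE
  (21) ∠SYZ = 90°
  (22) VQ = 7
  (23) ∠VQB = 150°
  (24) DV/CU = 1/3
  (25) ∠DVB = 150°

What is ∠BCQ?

Step 1: By the law of cosines on triangle CQB: CB² = 13² + 13² − 2·13·13·cos(150°) = 630.72, so CB ≈ 25.11.
Step 2: By the inverse law of cosines on triangle BCQ: cos(∠BCQ) = (25.11² + 13² − 13²) / (2·25.11·13) = 630.72/652.97 = 0.9659, so ∠BCQ = 15°.

Therefore, the measure of angle ∠BCQ = 15°.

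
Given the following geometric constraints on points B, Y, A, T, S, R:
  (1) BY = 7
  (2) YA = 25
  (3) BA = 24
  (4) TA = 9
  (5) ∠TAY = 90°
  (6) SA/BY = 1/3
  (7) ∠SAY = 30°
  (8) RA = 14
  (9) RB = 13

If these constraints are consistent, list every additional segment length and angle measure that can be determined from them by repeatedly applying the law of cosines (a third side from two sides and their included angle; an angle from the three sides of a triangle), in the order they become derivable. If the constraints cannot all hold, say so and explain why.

The constraints are consistent. Derivable facts, in order:
After 1 step:
- YS ≈ 23.01
- YT ≈ 26.57
- ∠ABR = 28.38°
- ∠ABY = 90°
- ∠ARB = 125.43°
- ∠AYB = 73.74°
- ∠BAR = 26.19°
- ∠BAY = 16.26°
After 2 steps:
- ∠ASY = 147.09°
- ∠ATY = 70.2°
- ∠AYS = 2.91°
- ∠AYT = 19.8°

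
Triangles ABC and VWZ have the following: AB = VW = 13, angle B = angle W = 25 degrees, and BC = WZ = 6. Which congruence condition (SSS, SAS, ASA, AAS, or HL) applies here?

The given information provides:
AB = VW = 13, angle B = angle W = 25 degrees, and BC = WZ = 6
This matches the SAS congruence theorem.
Two pairs of corresponding sides and the included angle are equal (Side-Angle-Side).

SAS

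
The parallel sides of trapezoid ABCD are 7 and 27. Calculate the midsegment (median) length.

The midsegment of a trapezoid = (base1 + base2) / 2
midsegment = (7 + 27) / 2
midsegment = 34 / 2
midsegment = 17

17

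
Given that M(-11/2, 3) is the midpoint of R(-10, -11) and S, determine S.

Using the midpoint formula: M = ((x1 + x2)/2, (y1 + y2)/2)
We know M = (-11/2, 3) and R = (-10, -11)
For x: -11/2 = (-10 + x2)/2, so x2 = 2*-11/2 - -10 = -1
For y: 3 = (-11 + y2)/2, so y2 = 2*3 - -11 = 17
S = (-1, 17)

(-1, 17)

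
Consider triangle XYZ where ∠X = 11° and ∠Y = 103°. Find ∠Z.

By the triangle angle sum property, the three interior angles of any triangle add up to 180°.
We know angle X = 11° and angle Y = 103°, so their sum is 114°.
Therefore angle Z = 180° - 114° = 66°.

66 degrees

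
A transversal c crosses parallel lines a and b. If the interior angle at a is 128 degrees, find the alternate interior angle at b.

Alternate interior angles formed by parallel lines and a transversal are equal.
The given angle is 128 degrees.
The alternate interior angle = 128 degrees.

128 degrees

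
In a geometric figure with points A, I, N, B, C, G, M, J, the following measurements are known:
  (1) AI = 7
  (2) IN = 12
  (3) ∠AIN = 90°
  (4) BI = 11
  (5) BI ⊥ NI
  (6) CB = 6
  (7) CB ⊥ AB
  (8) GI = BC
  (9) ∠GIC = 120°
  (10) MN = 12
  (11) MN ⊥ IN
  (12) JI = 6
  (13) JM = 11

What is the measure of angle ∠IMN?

Step 1: By the law of cosines on triangle MNI: MI² = 12² + 12² − 2·12·12·cos(90°) = 288, so MI = 12·√2.
Step 2: By the inverse law of cosines on triangle IMN: cos(∠IMN) = ((12·√2)² + 12² − 12²) / (2·12·√2·12) = 288/407.29 = 0.7071, so ∠IMN = 45°.

Therefore, the measure of angle ∠IMN = 45°.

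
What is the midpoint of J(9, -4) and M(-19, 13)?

M = ((x₁ + x₂)/2, (y₁ + y₂)/2)
= ((9 + -19)/2, (-4 + 13)/2)
= (-10/2, 9/2) = (-5, 9/2)

(-5, 9/2)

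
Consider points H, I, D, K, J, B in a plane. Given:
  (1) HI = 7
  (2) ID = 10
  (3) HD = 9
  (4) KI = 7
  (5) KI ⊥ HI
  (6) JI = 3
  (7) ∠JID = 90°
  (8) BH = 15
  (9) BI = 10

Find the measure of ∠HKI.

Step 1: By the law of cosines on triangle KIH: KH² = 7² + 7² − 2·7·7·cos(90°) = 98, so KH = 7·√2.
Step 2: By the inverse law of cosines on triangle HKI: cos(∠HKI) = ((7·√2)² + 7² − 7²) / (2·7·√2·7) = 98/138.59 = 0.7071, so ∠HKI = 45°.

Therefore, the measure of angle ∠HKI = 45°.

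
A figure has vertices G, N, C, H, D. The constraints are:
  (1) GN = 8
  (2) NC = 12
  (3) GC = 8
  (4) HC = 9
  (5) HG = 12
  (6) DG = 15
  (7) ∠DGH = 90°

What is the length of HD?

Step 1: By the law of cosines on triangle HGD: HD² = 12² + 15² − 2·12·15·cos(90°) = 369, so HD = 3·√41.

Therefore, the length of HD = 3·√41.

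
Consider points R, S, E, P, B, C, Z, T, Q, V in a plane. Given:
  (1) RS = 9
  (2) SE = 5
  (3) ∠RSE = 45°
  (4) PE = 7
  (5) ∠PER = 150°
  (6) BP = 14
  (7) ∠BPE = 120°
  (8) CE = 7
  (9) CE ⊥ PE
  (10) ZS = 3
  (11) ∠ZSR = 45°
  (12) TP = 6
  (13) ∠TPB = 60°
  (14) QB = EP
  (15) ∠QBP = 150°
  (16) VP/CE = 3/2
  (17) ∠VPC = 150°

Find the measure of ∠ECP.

Step 1: By the law of cosines on triangle CEP: CP² = 7² + 7² − 2·7·7·cos(90°) = 98, so CP = 7·√2.
Step 2: By the inverse law of cosines on triangle ECP: cos(∠ECP) = (7² + (7·√2)² − 7²) / (2·7·7·√2) = 98/138.59 = 0.7071, so ∠ECP = 45°.

Therefore, the measure of angle ∠ECP = 45°.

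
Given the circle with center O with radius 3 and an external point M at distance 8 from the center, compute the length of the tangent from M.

Let T be the point of tangency. Then OT ⊥ MT (radius ⊥ tangent).
In right triangle OTM: OM² = OT² + MT²
8² = 3² + MT²
MT² = 55, MT = sqrt(55)

sqrt(55)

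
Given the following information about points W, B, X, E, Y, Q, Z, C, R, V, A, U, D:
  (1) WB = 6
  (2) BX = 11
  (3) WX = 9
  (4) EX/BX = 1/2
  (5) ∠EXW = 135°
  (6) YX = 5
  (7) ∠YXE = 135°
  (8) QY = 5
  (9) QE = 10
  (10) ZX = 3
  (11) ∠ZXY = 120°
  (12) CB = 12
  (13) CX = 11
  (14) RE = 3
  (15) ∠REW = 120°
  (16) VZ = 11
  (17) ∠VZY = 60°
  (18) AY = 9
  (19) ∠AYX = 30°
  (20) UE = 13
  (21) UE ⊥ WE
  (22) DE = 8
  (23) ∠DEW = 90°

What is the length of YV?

Step 1: By the law of cosines on triangle ZXY: ZY² = 3² + 5² − 2·3·5·cos(120°) = 49, so ZY = 7.
Step 2: By the law of cosines on triangle YZV: YV² = 7² + 11² − 2·7·11·cos(60°) = 93, so YV = √93.

Therefore, the length of YV = √93.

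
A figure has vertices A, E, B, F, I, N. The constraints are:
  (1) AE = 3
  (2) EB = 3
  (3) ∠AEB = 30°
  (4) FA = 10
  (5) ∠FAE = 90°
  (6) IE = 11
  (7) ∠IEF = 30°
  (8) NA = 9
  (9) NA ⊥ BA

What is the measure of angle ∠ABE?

Step 1: By the law of cosines on triangle BEA: BA² = 3² + 3² − 2·3·3·cos(30°) = 2.41, so BA ≈ 1.55.
Step 2: By the inverse law of cosines on triangle ABE: cos(∠ABE) = (1.55² + 3² − 3²) / (2·1.55·3) = 2.41/9.32 = 0.2588, so ∠ABE = 75°.

Therefore, the measure of angle ∠ABE = 75°.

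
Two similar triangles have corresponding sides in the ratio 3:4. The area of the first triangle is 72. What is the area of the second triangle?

For similar figures, the area ratio equals the square of the side ratio.
Side ratio (the first triangle to the second triangle) = 3:4, so area ratio = 3^2:4^2 = 9:16.
If the area of the first triangle is 72, then the area of the second triangle = 72 * (16/9) = 128.

128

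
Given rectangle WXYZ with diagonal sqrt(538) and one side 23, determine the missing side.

Using the Pythagorean theorem: d^2 = a^2 + b^2
b^2 = d^2 - a^2
b^2 = 538 - 529
b^2 = 9
b = sqrt(9) = 3

3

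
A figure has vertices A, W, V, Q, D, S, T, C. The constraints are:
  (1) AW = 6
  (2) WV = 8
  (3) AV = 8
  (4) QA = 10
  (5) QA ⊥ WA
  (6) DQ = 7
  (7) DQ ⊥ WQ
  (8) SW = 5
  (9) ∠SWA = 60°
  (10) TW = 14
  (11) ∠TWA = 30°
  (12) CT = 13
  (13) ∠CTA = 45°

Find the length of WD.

Step 1: By the law of cosines on triangle QAW: QW² = 10² + 6² − 2·10·6·cos(90°) = 136, so QW = 2·√34.
Step 2: By the law of cosines on triangle WQD: WD² = (2·√34)² + 7² − 2·2·√34·7·cos(90°) = 185, so WD = √185.

Therefore, the length of WD = √185.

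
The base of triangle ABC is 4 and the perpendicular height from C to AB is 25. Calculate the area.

Area = (1/2)(4)(25) = 50

50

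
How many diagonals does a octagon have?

Total line segments between 8 vertices = C(8,2) = 28.
Subtract the 8 sides: 28 - 8 = 20 diagonals.

20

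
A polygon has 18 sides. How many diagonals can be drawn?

Total line segments between 18 vertices = C(18,2) = 153.
Subtract the 18 sides: 153 - 18 = 135 diagonals.

135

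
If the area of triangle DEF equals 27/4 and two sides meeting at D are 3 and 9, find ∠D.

sin(C) = 2 * 27/4 / (3 * 9) = 1/2, so C = arcsin(1/2) = 30°.
Since sin(180° - C) = sin(C), the obtuse angle 150° gives the same area, so C = 30° or C = 150°.

30° or 150°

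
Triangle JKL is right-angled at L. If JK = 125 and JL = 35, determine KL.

By the Pythagorean theorem: KL^2 = JK^2 - JL^2
KL^2 = 125^2 - 35^2 = 15625 - 1225 = 14400
KL = sqrt(14400) = 120

120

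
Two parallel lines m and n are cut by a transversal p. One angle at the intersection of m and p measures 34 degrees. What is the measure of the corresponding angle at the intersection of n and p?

When a transversal crosses parallel lines, angles in the same position at each intersection are called corresponding angles.
These are always equal, so the answer is 34 degrees.

34 degrees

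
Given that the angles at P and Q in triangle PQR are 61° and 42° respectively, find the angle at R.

The interior angles sum to 180°: angle R = 180 - 61 - 42 = 77°.
The triangle is acute (angles 61°, 42°, 77°).

77 degrees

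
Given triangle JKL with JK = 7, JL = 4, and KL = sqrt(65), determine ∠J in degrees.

cos(J) = (7² + 4² - (sqrt(65))²) / (2 × 7 × 4) = 0, so J = arccos(0) = 90°.

90°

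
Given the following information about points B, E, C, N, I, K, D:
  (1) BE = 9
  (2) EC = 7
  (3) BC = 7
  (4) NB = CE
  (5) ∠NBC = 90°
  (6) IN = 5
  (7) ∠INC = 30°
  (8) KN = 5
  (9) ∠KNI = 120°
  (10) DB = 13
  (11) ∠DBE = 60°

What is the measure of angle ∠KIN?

Step 1: By the law of cosines on triangle INK: IK² = 5² + 5² − 2·5·5·cos(120°) = 75, so IK = 5·√3.
Step 2: By the inverse law of cosines on triangle KIN: cos(∠KIN) = ((5·√3)² + 5² − 5²) / (2·5·√3·5) = 75/86.6 = 0.866, so ∠KIN = 30°.

Therefore, the measure of angle ∠KIN = 30°.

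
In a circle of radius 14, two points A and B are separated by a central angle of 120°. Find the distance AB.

Drop a perpendicular from the center to the chord, bisecting both the chord and the central angle.
Each half-chord = r sin(θ/2) = 14 sin(60°).
The full chord = 2 × 14 × sin(60°) = 14*sqrt(3).

14*sqrt(3)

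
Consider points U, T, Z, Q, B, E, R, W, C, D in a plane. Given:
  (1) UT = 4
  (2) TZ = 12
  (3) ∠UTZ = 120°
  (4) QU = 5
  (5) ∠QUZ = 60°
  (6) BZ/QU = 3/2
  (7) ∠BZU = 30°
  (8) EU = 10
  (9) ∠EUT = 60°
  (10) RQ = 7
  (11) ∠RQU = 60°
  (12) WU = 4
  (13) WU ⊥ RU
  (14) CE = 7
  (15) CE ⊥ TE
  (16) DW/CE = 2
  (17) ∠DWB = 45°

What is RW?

Step 1: By the law of cosines on triangle UQR: UR² = 5² + 7² − 2·5·7·cos(60°) = 39, so UR = √39.
Step 2: By the law of cosines on triangle RUW: RW² = √39² + 4² − 2·√39·4·cos(90°) = 55, so RW = √55.

Therefore, the length of RW = √55.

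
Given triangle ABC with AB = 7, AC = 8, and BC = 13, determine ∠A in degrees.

cos(A) = (7² + 8² - (13)²) / (2 × 7 × 8) = -1/2, so A = arccos(-1/2) = 120°.

120°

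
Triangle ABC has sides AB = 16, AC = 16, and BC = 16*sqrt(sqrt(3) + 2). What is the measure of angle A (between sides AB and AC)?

By the inverse law of cosines: cos(A) = (AB² + AC² - BC²) / (2 × AB × AC)
cos(A) = (16² + 16² - (16*sqrt(sqrt(3) + 2))²) / (2 × 16 × 16)
cos(A) = (256 + 256 - (256*sqrt(3) + 512)) / 512
cos(A) = -sqrt(3)/2
A = arccos(-sqrt(3)/2) = 150°

150°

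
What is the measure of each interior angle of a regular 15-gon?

Each interior angle of a regular n-gon is (n - 2) * 180 / n.
For n = 15: (15 - 2) * 180 / 15 = 2340/15 = 156 degrees.

156 degrees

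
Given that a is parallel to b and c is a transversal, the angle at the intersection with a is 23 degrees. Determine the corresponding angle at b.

Corresponding angles are equal: 23 degrees.

23 degrees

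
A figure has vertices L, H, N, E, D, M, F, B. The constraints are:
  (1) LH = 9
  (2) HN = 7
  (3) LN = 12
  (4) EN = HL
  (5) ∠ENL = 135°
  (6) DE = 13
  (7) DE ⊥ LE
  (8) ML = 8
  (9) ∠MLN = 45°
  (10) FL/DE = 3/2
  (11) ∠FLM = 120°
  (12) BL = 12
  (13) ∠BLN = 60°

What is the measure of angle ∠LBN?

Step 1: By the law of cosines on triangle BLN: BN² = 12² + 12² − 2·12·12·cos(60°) = 144, so BN = 12.
Step 2: By the inverse law of cosines on triangle LBN: cos(∠LBN) = (12² + 12² − 12²) / (2·12·12) = 144/288 = 0.5, so ∠LBN = 60°.

Therefore, the measure of angle ∠LBN = 60°.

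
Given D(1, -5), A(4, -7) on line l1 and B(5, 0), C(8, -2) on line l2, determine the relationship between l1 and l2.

Slope of line 1: m1 = (-7 - -5)/(4 - 1) = -2/3 = -2/3
Slope of line 2: m2 = (-2 - 0)/(8 - 5) = -2/3 = -2/3
Two lines are parallel if and only if they have equal slopes (or both are vertical).
Here m1 = m2 = -2/3, confirming the lines are parallel.

Parallel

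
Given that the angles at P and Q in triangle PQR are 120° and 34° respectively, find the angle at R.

angle R = 180 - 120 - 34 = 26 degrees.

26 degrees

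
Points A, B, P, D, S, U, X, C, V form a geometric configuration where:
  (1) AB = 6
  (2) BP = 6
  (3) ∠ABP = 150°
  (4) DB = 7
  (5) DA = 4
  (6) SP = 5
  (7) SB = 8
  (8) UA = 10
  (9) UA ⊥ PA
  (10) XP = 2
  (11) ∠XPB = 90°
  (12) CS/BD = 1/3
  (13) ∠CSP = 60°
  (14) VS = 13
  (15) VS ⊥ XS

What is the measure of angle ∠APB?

Step 1: By the law of cosines on triangle PBA: PA² = 6² + 6² − 2·6·6·cos(150°) = 134.35, so PA ≈ 11.59.
Step 2: By the inverse law of cosines on triangle APB: cos(∠APB) = (11.59² + 6² − 6²) / (2·11.59·6) = 134.35/139.09 = 0.9659, so ∠APB = 15°.

Therefore, the measure of angle ∠APB = 15°.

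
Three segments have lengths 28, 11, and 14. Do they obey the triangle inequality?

Check the triangle inequality: 11 + 14 = 25 ≤ 28.
Since the sum of two sides does not exceed the third, no triangle can be formed.

No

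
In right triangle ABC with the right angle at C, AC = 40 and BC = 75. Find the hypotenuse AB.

By the Pythagorean theorem: AB^2 = AC^2 + BC^2
AB^2 = 40^2 + 75^2 = 1600 + 5625 = 7225
AB = sqrt(7225) = 85

85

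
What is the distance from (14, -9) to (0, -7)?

d = sqrt((0 - 14)^2 + (-7 - -9)^2)
d = sqrt(-14^2 + 2^2)
d = sqrt(196 + 4)
d = sqrt(200) = 10*sqrt(2)

10*sqrt(2)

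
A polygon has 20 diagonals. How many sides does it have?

Using d = n(n - 3)/2, we solve 20 = n(n - 3)/2.
So n(n - 3) = 40.
Testing n = 8: 8 * 5 = 40 = 40. Correct.
The polygon has 8 sides.

8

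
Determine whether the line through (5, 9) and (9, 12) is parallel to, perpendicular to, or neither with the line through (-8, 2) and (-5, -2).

Slope of line 1: m1 = (12 - 9)/(9 - 5) = 3/4 = 3/4
Slope of line 2: m2 = (-2 - 2)/(-5 - -8) = -4/3 = -4/3
m1 * m2 = (3/4) * (-4/3) = -1 = -1, so the lines are perpendicular.

Perpendicular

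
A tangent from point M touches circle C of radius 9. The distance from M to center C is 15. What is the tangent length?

Let T be the point of tangency. Then CT ⊥ MT (radius ⊥ tangent).
In right triangle CTM: CM² = CT² + MT²
15² = 9² + MT²
MT² = 144, MT = 12

12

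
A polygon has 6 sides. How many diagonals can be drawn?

The number of diagonals in an n-gon is n(n - 3)/2.
For n = 6: 6(6 - 3)/2 = 6 × 3 / 2 = 9.

9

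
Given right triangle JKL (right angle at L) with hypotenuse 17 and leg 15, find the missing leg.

KL = sqrt(17^2 - 15^2) = sqrt(64) = 8

8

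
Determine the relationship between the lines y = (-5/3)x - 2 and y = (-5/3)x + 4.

Slope of line 1: m1 = -5/3
Slope of line 2: m2 = -5/3
Two lines are parallel if and only if they have equal slopes (or both are vertical).
Here m1 = m2 = -5/3, confirming the lines are parallel.

Parallel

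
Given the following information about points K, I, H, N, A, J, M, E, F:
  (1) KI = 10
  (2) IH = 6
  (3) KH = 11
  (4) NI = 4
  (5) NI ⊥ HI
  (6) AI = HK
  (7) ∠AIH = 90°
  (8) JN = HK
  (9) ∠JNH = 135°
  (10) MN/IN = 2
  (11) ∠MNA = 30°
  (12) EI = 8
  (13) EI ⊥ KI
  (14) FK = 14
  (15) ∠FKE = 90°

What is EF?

Step 1: By the law of cosines on triangle EIK: EK² = 8² + 10² − 2·8·10·cos(90°) = 164, so EK = 2·√41.
Step 2: By the law of cosines on triangle EKF: EF² = (2·√41)² + 14² − 2·2·√41·14·cos(90°) = 360, so EF = 6·√10.

Therefore, the length of EF = 6·√10.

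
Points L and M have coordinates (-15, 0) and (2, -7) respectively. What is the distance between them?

d = sqrt((17)^2 + (-7)^2) = sqrt(338) = 13*sqrt(2)

13*sqrt(2)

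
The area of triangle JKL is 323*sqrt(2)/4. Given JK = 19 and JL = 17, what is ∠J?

Area = (1/2) * a * b * sin(C)
sin(C) = 2 * Area / (a * b)
sin(C) = 2 * 323*sqrt(2)/4 / (19 * 17)
sin(C) = sqrt(2)/2
C = arcsin(sqrt(2)/2) = 45°
Since sin(180° - C) = sin(C), the obtuse angle 135° gives the same area, so C = 45° or C = 135°.

45° or 135°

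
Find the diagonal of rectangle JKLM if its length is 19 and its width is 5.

Using the Pythagorean theorem:
d² = 19² + 5² = 361 + 25 = 386
d = sqrt(386)

sqrt(386)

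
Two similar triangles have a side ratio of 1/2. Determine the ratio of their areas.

Area scales with the square of linear dimensions. If every length is multiplied by 1/2, then the area is multiplied by (1/2)^2 = 1/4.
The area ratio is 1:4.

1:4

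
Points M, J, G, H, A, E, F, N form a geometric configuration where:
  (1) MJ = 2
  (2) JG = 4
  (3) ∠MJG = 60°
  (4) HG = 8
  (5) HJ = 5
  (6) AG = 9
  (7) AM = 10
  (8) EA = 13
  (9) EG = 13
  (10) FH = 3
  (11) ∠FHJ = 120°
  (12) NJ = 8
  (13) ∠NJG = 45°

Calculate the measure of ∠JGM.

Step 1: By the law of cosines on triangle GJM: GM² = 4² + 2² − 2·4·2·cos(60°) = 12, so GM = 2·√3.
Step 2: By the inverse law of cosines on triangle JGM: cos(∠JGM) = (4² + (2·√3)² − 2²) / (2·4·2·√3) = 24/27.71 = 0.866, so ∠JGM = 30°.

Therefore, the measure of angle ∠JGM = 30°.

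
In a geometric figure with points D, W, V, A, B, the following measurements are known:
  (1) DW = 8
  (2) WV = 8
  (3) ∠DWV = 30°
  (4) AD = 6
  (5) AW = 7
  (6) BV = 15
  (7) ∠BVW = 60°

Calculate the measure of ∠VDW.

Step 1: By the law of cosines on triangle DWV: DV² = 8² + 8² − 2·8·8·cos(30°) = 17.15, so DV ≈ 4.14.
Step 2: By the inverse law of cosines on triangle VDW: cos(∠VDW) = (4.14² + 8² − 8²) / (2·4.14·8) = 17.15/66.26 = 0.2588, so ∠VDW = 75°.

Therefore, the measure of angle ∠VDW = 75°.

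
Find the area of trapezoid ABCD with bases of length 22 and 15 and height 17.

Area of a trapezoid = (base1 + base2) * height / 2
Area = (22 + 15) * 17 / 2
Area = 37 * 17 / 2
Area = 629 / 2
Area = 629/2

629/2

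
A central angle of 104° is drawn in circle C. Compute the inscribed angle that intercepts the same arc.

By the inscribed angle theorem, the inscribed angle is half the central angle.
Inscribed angle = 104° / 2 = 52°

52°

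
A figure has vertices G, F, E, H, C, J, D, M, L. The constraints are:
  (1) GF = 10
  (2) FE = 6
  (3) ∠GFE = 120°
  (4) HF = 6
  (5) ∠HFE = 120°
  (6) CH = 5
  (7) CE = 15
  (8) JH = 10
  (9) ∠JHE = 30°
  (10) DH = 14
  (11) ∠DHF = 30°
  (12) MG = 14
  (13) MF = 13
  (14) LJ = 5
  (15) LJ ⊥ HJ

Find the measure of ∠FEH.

Step 1: By the law of cosines on triangle EFH: EH² = 6² + 6² − 2·6·6·cos(120°) = 108, so EH = 6·√3.
Step 2: By the inverse law of cosines on triangle FEH: cos(∠FEH) = (6² + (6·√3)² − 6²) / (2·6·6·√3) = 108/124.71 = 0.866, so ∠FEH = 30°.

Therefore, the measure of angle ∠FEH = 30°.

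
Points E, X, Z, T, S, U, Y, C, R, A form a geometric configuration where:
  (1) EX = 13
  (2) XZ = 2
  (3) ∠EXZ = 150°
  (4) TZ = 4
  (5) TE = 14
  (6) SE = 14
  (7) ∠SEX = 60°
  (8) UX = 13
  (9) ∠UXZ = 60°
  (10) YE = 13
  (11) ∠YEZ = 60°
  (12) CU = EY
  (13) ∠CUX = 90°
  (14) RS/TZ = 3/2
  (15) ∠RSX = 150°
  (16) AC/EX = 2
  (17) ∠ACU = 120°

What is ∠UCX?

From the given relations: CU = EY = 13.
Step 1: By the law of cosines on triangle CUX: CX² = 13² + 13² − 2·13·13·cos(90°) = 338, so CX = 13·√2.
Step 2: By the inverse law of cosines on triangle UCX: cos(∠UCX) = (13² + (13·√2)² − 13²) / (2·13·13·√2) = 338/478 = 0.7071, so ∠UCX = 45°.

Therefore, the measure of angle ∠UCX = 45°.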